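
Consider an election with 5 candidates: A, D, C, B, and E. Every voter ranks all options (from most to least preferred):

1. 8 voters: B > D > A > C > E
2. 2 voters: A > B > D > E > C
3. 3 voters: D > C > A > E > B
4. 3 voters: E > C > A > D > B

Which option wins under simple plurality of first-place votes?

First-place votes: A 2, D 3, C 0, B 8, E 3.
B has the most first-place votes.

B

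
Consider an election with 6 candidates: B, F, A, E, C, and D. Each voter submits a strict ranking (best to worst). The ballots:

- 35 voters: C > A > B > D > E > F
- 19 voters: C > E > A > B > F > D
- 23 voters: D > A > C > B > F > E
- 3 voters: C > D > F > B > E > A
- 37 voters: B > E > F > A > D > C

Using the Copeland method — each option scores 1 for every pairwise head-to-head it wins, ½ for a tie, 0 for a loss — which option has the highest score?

A

B: beats F, E, and D; loses to A and C → score 3.
F: loses to B, A, E, C, and D → score 0.
A: beats B, F, C, and D; loses to E → score 4.
E: beats F and A; loses to B, C, and D → score 2.
C: beats B, F, and E; loses to A and D → score 3.
D: beats F, E, and C; loses to B and A → score 3.
A has the best pairwise record.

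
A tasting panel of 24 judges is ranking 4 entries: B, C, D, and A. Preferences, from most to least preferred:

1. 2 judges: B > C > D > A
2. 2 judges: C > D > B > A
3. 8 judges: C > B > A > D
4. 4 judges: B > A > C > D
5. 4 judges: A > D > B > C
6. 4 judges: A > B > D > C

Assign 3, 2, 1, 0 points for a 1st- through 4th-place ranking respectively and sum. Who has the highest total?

B

B: 2·3 + 2·1 + 8·2 + 4·3 + 4·1 + 4·2 = 48
C: 2·2 + 2·3 + 8·3 + 4·1 + 4·0 + 4·0 = 38
D: 2·1 + 2·2 + 8·0 + 4·0 + 4·2 + 4·1 = 18
A: 2·0 + 2·0 + 8·1 + 4·2 + 4·3 + 4·3 = 40
B has the highest Borda score (48).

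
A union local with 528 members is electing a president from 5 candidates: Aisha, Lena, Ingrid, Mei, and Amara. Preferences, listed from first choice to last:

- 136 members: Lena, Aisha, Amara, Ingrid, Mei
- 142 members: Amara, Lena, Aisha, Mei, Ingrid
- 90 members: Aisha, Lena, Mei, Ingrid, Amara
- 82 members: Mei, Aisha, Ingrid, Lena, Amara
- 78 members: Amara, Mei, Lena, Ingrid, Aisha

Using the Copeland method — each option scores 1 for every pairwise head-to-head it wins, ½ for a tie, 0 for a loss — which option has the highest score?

Aisha: beats Ingrid, Mei, and Amara; loses to Lena → score 3.
Lena: beats Aisha, Ingrid, Mei, and Amara → score 4.
Ingrid: loses to Aisha, Lena, Mei, and Amara → score 0.
Mei: beats Ingrid; loses to Aisha, Lena, and Amara → score 1.
Amara: beats Ingrid and Mei; loses to Aisha and Lena → score 2.
Lena has the best pairwise record.

Lena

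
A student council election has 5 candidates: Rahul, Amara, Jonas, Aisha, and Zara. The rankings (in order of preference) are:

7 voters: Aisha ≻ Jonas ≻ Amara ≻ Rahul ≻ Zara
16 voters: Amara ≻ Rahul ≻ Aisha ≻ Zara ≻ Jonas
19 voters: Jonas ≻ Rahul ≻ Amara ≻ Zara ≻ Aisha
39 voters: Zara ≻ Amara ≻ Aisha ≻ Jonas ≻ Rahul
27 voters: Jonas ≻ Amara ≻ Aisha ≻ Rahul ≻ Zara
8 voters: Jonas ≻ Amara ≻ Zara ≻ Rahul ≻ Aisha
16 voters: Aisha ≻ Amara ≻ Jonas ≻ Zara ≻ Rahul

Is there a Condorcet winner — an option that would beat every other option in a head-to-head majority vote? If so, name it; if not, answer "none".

Amara

Amara vs Rahul: 113–19 for Amara.
Amara vs Jonas: 71–61 for Amara.
Amara vs Aisha: 109–23 for Amara.
Amara vs Zara: 93–39 for Amara.
Amara beats every other option head-to-head.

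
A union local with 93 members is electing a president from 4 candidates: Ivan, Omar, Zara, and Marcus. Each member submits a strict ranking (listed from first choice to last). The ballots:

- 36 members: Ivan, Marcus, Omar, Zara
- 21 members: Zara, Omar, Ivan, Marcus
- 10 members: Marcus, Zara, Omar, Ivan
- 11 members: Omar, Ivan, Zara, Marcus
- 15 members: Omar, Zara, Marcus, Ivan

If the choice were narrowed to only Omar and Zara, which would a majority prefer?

Voters preferring Omar to Zara: 62; preferring Zara to Omar: 31.
Omar wins the head-to-head.

Omar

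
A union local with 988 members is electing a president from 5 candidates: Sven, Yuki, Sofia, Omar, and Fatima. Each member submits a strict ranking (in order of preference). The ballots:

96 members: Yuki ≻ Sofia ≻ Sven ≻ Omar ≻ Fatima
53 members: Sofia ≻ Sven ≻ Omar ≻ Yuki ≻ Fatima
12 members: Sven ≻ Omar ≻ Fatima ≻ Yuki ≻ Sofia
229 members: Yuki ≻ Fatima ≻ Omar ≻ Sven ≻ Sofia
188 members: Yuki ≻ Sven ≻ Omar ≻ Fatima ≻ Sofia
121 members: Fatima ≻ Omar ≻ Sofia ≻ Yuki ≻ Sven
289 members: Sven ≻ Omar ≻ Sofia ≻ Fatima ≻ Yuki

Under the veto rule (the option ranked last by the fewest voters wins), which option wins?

Last-place votes: Sven 121, Yuki 289, Sofia 429, Omar 0, Fatima 149.
Omar is ranked last by the fewest voters, so Omar wins.

Omar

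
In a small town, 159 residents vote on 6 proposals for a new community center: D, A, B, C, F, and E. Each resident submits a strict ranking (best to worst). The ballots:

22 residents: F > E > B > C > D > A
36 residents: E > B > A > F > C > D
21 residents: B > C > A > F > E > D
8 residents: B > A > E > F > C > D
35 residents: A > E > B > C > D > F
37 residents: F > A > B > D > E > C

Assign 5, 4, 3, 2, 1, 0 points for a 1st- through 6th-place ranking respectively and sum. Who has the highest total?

B

D: 22·1 + 36·0 + 21·0 + 8·0 + 35·1 + 37·2 = 131
A: 22·0 + 36·3 + 21·3 + 8·4 + 35·5 + 37·4 = 526
B: 22·3 + 36·4 + 21·5 + 8·5 + 35·3 + 37·3 = 571
C: 22·2 + 36·1 + 21·4 + 8·1 + 35·2 + 37·0 = 242
F: 22·5 + 36·2 + 21·2 + 8·2 + 35·0 + 37·5 = 425
E: 22·4 + 36·5 + 21·1 + 8·3 + 35·4 + 37·1 = 490
B has the highest Borda score (571).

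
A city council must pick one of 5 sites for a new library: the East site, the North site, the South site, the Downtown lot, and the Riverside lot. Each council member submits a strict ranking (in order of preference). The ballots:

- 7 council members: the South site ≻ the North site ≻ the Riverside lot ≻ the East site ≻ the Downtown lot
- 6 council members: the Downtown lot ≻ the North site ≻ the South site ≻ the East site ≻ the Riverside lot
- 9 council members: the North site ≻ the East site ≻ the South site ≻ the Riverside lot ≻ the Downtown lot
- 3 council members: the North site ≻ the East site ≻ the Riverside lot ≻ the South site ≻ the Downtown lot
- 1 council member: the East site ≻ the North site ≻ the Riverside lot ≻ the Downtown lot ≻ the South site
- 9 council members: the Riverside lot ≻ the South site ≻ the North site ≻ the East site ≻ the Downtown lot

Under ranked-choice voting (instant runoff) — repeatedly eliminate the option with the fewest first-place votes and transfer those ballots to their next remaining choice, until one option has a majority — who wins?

Round 1: the East site 1, the North site 12, the South site 7, the Downtown lot 6, the Riverside lot 9. Eliminate the East site.
Round 2: the North site 13, the South site 7, the Downtown lot 6, the Riverside lot 9. Eliminate the Downtown lot.
Round 3: the North site 19, the South site 7, the Riverside lot 9. The North site has a majority.

the North site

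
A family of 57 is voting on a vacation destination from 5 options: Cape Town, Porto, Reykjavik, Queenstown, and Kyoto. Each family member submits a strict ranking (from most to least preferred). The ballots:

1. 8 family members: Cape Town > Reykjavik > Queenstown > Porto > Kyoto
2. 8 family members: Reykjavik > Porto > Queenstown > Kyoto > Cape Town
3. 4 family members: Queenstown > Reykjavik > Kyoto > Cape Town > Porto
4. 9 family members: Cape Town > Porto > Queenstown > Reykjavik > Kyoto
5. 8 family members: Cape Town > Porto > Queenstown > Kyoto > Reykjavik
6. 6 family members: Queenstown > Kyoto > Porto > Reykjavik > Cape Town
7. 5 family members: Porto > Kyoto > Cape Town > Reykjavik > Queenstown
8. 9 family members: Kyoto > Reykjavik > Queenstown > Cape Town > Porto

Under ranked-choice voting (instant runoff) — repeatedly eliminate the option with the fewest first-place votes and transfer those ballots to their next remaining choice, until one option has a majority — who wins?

Round 1: Cape Town 25, Porto 5, Reykjavik 8, Queenstown 10, Kyoto 9. Eliminate Porto.
Round 2: Cape Town 25, Reykjavik 8, Queenstown 10, Kyoto 14. Eliminate Reykjavik.
Round 3: Cape Town 25, Queenstown 18, Kyoto 14. Eliminate Kyoto.
Round 4: Cape Town 30, Queenstown 27. Cape Town has a majority.

Cape Town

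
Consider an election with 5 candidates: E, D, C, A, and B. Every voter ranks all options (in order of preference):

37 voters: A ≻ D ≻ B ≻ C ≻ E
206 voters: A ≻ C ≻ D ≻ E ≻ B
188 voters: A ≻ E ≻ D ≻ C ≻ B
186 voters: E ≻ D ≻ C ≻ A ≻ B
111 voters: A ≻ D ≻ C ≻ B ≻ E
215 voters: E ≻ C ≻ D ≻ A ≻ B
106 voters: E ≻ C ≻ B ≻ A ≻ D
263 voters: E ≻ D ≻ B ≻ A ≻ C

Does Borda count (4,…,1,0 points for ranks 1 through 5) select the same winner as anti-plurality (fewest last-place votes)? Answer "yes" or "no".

no

Borda — scores: E 3850, D 3009, C 2400, A 2938, B 923. Winner: E.
Anti-plurality — last-place votes: E 148, D 106, C 263, A 0, B 795. Winner: A.
The two methods disagree.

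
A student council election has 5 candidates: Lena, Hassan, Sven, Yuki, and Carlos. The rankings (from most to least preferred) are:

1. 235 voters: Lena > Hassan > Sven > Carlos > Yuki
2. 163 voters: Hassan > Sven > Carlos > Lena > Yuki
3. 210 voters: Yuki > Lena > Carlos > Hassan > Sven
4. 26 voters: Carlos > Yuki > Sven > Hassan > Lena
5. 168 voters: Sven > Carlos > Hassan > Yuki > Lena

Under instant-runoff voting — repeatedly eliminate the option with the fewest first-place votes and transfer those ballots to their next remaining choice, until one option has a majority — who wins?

Sven

Round 1: Lena 235, Hassan 163, Sven 168, Yuki 210, Carlos 26. Eliminate Carlos.
Round 2: Lena 235, Hassan 163, Sven 168, Yuki 236. Eliminate Hassan.
Round 3: Lena 235, Sven 331, Yuki 236. Eliminate Lena.
Round 4: Sven 566, Yuki 236. Sven has a majority.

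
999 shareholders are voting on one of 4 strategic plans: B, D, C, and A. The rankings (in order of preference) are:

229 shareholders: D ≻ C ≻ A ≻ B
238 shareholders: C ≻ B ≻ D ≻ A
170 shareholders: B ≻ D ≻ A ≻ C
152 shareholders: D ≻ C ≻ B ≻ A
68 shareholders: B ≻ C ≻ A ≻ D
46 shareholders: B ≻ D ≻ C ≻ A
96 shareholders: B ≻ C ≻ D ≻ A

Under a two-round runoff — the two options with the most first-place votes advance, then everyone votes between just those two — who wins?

B

Round 1 first-place votes: B 380, D 381, C 238, A 0.
D and B advance.
Runoff: D is preferred to B by 381 voters; B by 618.
B wins the runoff.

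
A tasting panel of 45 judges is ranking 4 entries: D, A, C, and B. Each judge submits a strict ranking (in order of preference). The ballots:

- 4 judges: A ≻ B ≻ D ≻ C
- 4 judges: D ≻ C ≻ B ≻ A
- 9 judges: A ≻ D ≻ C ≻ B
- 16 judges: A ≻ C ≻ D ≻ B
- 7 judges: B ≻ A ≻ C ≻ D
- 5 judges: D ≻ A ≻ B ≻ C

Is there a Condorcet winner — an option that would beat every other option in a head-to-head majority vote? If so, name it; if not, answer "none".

A

A vs D: 36–9 for A.
A vs C: 41–4 for A.
A vs B: 34–11 for A.
A beats every other option head-to-head.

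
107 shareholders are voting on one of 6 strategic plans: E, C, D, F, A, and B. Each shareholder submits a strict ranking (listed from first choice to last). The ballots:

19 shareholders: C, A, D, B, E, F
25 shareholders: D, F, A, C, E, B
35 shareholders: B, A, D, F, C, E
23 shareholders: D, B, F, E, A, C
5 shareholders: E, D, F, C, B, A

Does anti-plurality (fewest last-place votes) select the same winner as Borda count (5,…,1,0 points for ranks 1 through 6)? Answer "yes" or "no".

Anti-plurality — last-place votes: E 35, C 23, D 0, F 19, A 5, B 25. Winner: D.
Borda — scores: E 115, C 190, D 422, F 254, A 314, B 310. Winner: D.
The two methods agree.

yes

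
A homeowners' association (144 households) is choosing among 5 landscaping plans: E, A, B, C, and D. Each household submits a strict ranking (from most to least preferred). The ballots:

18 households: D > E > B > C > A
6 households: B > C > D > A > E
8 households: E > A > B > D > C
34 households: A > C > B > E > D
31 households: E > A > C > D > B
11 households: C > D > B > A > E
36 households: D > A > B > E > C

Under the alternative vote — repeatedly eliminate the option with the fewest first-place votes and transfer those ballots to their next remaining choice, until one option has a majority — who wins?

E

Round 1: E 39, A 34, B 6, C 11, D 54. Eliminate B.
Round 2: E 39, A 34, C 17, D 54. Eliminate C.
Round 3: E 39, A 34, D 71. Eliminate A.
Round 4: E 73, D 71. E has a majority.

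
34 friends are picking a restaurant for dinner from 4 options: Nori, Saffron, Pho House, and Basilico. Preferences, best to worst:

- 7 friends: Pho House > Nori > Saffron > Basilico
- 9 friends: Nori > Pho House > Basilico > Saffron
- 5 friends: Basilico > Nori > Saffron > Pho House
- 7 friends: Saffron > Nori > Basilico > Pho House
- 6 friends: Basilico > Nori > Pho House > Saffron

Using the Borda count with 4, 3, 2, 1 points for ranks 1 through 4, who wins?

Nori

Nori: 7·3 + 9·4 + 5·3 + 7·3 + 6·3 = 111
Saffron: 7·2 + 9·1 + 5·2 + 7·4 + 6·1 = 67
Pho House: 7·4 + 9·3 + 5·1 + 7·1 + 6·2 = 79
Basilico: 7·1 + 9·2 + 5·4 + 7·2 + 6·4 = 83
Nori has the highest Borda score (111).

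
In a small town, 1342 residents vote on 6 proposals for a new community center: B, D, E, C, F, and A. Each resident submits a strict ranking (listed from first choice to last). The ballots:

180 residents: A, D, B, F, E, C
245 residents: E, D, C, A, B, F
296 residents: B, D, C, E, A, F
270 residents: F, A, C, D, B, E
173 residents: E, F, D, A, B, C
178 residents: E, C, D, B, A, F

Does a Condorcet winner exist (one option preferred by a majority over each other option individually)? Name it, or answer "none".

D

D vs B: 1046–296 for D.
D vs E: 746–596 for D.
D vs C: 894–448 for D.
D vs F: 899–443 for D.
D vs A: 892–450 for D.
D beats every other option head-to-head.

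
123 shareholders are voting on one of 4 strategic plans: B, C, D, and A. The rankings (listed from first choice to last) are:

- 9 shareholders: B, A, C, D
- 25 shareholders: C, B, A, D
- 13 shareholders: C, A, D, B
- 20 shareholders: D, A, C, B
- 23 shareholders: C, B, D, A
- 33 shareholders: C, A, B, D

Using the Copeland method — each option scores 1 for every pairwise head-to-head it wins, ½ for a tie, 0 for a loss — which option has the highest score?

C

B: beats D; loses to C and A → score 1.
C: beats B, D, and A → score 3.
D: loses to B, C, and A → score 0.
A: beats B and D; loses to C → score 2.
C has the best pairwise record.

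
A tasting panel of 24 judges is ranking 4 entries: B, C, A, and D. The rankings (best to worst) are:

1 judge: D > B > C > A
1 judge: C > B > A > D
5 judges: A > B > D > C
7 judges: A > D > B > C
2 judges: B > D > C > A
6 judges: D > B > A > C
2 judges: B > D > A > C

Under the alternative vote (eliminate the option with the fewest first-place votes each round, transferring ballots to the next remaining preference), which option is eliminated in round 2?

B

Round 1: B 4, C 1, A 12, D 7. Eliminate C.
Round 2: B 5, A 12, D 7. Eliminate B.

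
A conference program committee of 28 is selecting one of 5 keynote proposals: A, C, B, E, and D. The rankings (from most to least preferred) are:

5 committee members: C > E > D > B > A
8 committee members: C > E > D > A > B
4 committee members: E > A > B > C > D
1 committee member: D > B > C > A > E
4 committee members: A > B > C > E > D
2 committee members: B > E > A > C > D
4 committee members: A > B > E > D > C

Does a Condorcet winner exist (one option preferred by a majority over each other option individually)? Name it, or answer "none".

none

Checking pairwise contests:
E beats A 19–9.
B beats C 15–13.
A beats B 20–8.
C beats E 18–10.
C beats D 23–5.
Every option loses at least one head-to-head, so there is no Condorcet winner.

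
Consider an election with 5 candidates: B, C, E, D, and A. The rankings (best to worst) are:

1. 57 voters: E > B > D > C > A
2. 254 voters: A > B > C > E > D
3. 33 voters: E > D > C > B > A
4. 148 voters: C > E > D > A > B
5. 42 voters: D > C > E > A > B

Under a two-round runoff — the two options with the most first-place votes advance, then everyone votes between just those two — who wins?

C

Round 1 first-place votes: B 0, C 148, E 90, D 42, A 254.
A and C advance.
Runoff: A is preferred to C by 254 voters; C by 280.
C wins the runoff.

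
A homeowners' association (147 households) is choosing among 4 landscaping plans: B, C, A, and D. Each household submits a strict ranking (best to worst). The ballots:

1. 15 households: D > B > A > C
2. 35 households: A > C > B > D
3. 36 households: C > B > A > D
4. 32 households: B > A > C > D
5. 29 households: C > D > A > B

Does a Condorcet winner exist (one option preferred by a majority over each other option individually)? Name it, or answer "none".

Checking pairwise contests:
C beats B 100–47.
A beats C 82–65.
B beats A 83–64.
B beats D 103–44.
Every option loses at least one head-to-head, so there is no Condorcet winner.

none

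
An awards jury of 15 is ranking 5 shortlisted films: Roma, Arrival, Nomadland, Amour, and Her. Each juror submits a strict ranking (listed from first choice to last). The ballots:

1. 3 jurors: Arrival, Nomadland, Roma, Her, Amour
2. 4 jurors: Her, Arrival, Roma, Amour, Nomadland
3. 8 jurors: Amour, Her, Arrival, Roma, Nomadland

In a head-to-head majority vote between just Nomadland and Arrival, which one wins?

Arrival

Voters preferring Nomadland to Arrival: 0; preferring Arrival to Nomadland: 15.
Arrival wins the head-to-head.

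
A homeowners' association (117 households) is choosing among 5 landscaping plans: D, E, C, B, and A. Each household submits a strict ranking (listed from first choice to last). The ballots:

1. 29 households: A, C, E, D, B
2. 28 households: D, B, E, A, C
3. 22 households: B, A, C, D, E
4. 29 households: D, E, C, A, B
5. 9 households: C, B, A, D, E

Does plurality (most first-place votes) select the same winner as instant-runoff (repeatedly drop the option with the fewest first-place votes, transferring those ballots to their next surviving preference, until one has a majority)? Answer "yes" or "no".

yes

Plurality — first-place votes: D 57, E 0, C 9, B 22, A 29. Winner: D.
Instant-runoff — R1 D 57, E 0, C 9, B 22, A 29 (E out); R2 D 57, C 9, B 22, A 29 (C out); R3 D 57, B 31, A 29 (A out); R4 D 86, B 31 (D winner). Winner: D.
The two methods agree.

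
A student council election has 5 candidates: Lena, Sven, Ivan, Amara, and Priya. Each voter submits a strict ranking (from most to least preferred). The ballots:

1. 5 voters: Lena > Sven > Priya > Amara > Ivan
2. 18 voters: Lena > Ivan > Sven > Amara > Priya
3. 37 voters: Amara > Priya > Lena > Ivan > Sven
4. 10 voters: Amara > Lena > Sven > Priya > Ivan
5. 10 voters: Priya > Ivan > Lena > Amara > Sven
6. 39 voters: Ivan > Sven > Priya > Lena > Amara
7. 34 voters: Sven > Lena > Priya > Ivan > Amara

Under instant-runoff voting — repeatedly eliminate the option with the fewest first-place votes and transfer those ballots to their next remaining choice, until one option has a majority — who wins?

Round 1: Lena 23, Sven 34, Ivan 39, Amara 47, Priya 10. Eliminate Priya.
Round 2: Lena 23, Sven 34, Ivan 49, Amara 47. Eliminate Lena.
Round 3: Sven 39, Ivan 67, Amara 47. Eliminate Sven.
Round 4: Ivan 101, Amara 52. Ivan has a majority.

Ivan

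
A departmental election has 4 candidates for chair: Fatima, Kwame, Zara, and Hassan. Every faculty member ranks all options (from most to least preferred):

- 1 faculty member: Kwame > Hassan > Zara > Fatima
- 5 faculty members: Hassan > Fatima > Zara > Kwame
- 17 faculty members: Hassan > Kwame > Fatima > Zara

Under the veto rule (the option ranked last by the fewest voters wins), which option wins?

Hassan

Last-place votes: Fatima 1, Kwame 5, Zara 17, Hassan 0.
Hassan is ranked last by the fewest voters, so Hassan wins.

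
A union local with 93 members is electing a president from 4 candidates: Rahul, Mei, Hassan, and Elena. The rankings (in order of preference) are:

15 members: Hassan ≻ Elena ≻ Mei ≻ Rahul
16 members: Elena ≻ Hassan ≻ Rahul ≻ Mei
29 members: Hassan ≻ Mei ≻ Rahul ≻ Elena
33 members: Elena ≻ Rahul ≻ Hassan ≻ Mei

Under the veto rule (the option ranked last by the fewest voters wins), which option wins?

Last-place votes: Rahul 15, Mei 49, Hassan 0, Elena 29.
Hassan is ranked last by the fewest voters, so Hassan wins.

Hassan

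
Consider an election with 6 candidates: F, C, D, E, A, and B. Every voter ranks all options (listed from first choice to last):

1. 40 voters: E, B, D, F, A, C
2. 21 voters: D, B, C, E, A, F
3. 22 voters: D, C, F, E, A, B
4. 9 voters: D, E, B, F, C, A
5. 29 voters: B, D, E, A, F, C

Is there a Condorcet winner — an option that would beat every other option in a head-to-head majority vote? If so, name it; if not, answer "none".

Checking pairwise contests:
D beats F 121–0.
F beats C 78–43.
B beats D 69–52.
D beats E 81–40.
F beats A 71–50.
E beats B 71–50.
Every option loses at least one head-to-head, so there is no Condorcet winner.

none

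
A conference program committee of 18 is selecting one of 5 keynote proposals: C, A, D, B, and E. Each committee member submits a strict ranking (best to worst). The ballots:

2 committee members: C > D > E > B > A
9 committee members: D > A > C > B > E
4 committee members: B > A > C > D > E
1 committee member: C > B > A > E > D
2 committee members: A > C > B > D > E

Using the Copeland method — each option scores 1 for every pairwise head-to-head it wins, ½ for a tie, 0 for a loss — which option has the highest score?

C: beats B and E; ties D; loses to A → score 2.5.
A: beats C, B, and E; loses to D → score 3.
D: beats A, B, and E; ties C → score 3.5.
B: beats E; loses to C, A, and D → score 1.
E: loses to C, A, D, and B → score 0.
D has the best pairwise record.

D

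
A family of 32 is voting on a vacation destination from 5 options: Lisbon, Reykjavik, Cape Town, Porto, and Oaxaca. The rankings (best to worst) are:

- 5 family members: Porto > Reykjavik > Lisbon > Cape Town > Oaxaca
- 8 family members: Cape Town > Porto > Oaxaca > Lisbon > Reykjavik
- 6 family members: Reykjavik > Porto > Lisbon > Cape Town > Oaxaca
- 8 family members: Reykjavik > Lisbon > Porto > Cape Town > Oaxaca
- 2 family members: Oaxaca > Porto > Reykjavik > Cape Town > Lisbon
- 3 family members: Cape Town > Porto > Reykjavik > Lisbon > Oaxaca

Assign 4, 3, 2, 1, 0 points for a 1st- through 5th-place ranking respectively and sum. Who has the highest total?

Porto

Lisbon: 5·2 + 8·1 + 6·2 + 8·3 + 2·0 + 3·1 = 57
Reykjavik: 5·3 + 8·0 + 6·4 + 8·4 + 2·2 + 3·2 = 81
Cape Town: 5·1 + 8·4 + 6·1 + 8·1 + 2·1 + 3·4 = 65
Porto: 5·4 + 8·3 + 6·3 + 8·2 + 2·3 + 3·3 = 93
Oaxaca: 5·0 + 8·2 + 6·0 + 8·0 + 2·4 + 3·0 = 24
Porto has the highest Borda score (93).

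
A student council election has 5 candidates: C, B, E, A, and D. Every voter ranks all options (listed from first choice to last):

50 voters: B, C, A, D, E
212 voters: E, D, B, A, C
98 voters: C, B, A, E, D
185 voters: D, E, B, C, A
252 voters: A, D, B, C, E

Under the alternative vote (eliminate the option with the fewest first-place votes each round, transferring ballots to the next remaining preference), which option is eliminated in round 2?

Round 1: C 98, B 50, E 212, A 252, D 185. Eliminate B.
Round 2: C 148, E 212, A 252, D 185. Eliminate C.

C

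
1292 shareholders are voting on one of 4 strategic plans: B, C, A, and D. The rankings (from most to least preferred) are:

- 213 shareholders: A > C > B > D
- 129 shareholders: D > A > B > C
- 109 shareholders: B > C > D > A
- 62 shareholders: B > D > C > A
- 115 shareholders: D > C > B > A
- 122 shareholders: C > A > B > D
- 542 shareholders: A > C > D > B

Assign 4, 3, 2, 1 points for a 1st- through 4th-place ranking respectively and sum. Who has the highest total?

A

B: 213·2 + 129·2 + 109·4 + 62·4 + 115·2 + 122·2 + 542·1 = 2384
C: 213·3 + 129·1 + 109·3 + 62·2 + 115·3 + 122·4 + 542·3 = 3678
A: 213·4 + 129·3 + 109·1 + 62·1 + 115·1 + 122·3 + 542·4 = 4059
D: 213·1 + 129·4 + 109·2 + 62·3 + 115·4 + 122·1 + 542·2 = 2799
A has the highest Borda score (4059).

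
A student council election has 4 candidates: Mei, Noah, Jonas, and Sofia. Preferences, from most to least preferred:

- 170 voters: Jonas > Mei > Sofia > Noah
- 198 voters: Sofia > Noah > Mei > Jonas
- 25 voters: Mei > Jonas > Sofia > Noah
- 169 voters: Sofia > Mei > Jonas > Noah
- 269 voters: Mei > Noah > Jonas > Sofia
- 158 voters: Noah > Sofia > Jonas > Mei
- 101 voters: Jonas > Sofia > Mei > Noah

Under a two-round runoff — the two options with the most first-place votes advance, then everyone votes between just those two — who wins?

Round 1 first-place votes: Mei 294, Noah 158, Jonas 271, Sofia 367.
Sofia and Mei advance.
Runoff: Sofia is preferred to Mei by 626 voters; Mei by 464.
Sofia wins the runoff.

Sofia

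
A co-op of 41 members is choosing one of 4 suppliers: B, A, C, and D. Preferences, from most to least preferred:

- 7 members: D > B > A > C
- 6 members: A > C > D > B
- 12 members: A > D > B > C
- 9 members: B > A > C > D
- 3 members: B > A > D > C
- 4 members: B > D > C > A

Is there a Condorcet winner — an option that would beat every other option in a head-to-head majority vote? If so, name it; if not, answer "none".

Checking pairwise contests:
D beats B 25–16.
B beats A 23–18.
B beats C 35–6.
A beats D 30–11.
Every option loses at least one head-to-head, so there is no Condorcet winner.

none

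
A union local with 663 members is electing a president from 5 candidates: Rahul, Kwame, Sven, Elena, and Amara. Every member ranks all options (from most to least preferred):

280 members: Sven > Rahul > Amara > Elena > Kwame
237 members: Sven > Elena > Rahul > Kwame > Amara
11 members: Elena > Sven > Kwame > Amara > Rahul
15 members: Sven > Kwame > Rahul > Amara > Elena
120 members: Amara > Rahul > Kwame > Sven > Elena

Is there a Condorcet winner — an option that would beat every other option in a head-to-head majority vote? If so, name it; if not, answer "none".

Sven vs Rahul: 543–120 for Sven.
Sven vs Kwame: 543–120 for Sven.
Sven vs Elena: 652–11 for Sven.
Sven vs Amara: 543–120 for Sven.
Sven beats every other option head-to-head.

Sven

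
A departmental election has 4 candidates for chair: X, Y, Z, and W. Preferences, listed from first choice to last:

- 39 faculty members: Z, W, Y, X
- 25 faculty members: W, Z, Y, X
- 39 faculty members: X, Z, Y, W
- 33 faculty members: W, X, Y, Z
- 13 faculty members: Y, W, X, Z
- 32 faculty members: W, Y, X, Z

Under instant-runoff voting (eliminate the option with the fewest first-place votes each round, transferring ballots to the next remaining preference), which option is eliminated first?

Y

Round 1: X 39, Y 13, Z 39, W 90. Eliminate Y.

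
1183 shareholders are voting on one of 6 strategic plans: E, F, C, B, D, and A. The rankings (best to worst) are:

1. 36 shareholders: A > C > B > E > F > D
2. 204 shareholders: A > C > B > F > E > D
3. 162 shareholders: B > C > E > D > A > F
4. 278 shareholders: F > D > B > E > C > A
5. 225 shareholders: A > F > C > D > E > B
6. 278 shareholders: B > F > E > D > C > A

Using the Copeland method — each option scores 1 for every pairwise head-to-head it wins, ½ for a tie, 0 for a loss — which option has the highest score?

B

E: beats D and A; loses to F, C, and B → score 2.
F: beats E, C, and D; loses to B and A → score 3.
C: beats E, D, and A; loses to F and B → score 3.
B: beats E, F, C, D, and A → score 5.
D: beats A; loses to E, F, C, and B → score 1.
A: beats F; loses to E, C, B, and D → score 1.
B has the best pairwise record.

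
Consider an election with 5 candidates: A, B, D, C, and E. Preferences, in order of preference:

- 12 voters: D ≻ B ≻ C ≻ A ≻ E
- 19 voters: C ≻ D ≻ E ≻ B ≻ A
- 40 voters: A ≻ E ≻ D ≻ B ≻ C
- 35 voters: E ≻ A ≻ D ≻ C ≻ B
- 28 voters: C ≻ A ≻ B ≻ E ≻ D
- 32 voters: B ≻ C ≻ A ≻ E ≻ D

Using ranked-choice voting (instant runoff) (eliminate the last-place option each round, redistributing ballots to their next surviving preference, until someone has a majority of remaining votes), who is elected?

C

Round 1: A 40, B 32, D 12, C 47, E 35. Eliminate D.
Round 2: A 40, B 44, C 47, E 35. Eliminate E.
Round 3: A 75, B 44, C 47. Eliminate B.
Round 4: A 75, C 91. C has a majority.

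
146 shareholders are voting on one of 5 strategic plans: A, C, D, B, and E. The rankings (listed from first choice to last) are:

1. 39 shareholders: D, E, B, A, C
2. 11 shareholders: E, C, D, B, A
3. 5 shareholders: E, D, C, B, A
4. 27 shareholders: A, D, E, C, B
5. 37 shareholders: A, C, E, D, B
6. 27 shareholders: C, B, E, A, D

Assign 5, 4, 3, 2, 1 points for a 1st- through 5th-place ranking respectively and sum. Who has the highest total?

E

A: 39·2 + 11·1 + 5·1 + 27·5 + 37·5 + 27·2 = 468
C: 39·1 + 11·4 + 5·3 + 27·2 + 37·4 + 27·5 = 435
D: 39·5 + 11·3 + 5·4 + 27·4 + 37·2 + 27·1 = 457
B: 39·3 + 11·2 + 5·2 + 27·1 + 37·1 + 27·4 = 321
E: 39·4 + 11·5 + 5·5 + 27·3 + 37·3 + 27·3 = 509
E has the highest Borda score (509).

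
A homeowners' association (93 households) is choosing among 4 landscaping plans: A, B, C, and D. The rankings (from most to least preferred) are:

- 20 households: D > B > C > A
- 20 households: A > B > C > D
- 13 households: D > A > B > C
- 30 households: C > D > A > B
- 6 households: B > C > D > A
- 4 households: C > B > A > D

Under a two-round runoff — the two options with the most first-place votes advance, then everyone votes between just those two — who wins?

Round 1 first-place votes: A 20, B 6, C 34, D 33.
C and D advance.
Runoff: C is preferred to D by 60 voters; D by 33.
C wins the runoff.

C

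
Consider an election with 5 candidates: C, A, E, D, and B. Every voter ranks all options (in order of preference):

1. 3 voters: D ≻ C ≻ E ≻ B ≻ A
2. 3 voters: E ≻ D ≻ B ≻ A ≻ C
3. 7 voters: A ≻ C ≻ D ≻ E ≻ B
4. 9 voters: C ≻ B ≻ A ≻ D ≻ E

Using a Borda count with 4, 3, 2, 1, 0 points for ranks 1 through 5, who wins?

C: 3·3 + 3·0 + 7·3 + 9·4 = 66
A: 3·0 + 3·1 + 7·4 + 9·2 = 49
E: 3·2 + 3·4 + 7·1 + 9·0 = 25
D: 3·4 + 3·3 + 7·2 + 9·1 = 44
B: 3·1 + 3·2 + 7·0 + 9·3 = 36
C has the highest Borda score (66).

C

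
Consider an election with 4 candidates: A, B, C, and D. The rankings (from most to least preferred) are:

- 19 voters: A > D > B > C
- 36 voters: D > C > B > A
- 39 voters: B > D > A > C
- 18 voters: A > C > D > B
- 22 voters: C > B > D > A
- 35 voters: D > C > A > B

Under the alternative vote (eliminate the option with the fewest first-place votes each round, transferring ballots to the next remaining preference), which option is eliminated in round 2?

A

Round 1: A 37, B 39, C 22, D 71. Eliminate C.
Round 2: A 37, B 61, D 71. Eliminate A.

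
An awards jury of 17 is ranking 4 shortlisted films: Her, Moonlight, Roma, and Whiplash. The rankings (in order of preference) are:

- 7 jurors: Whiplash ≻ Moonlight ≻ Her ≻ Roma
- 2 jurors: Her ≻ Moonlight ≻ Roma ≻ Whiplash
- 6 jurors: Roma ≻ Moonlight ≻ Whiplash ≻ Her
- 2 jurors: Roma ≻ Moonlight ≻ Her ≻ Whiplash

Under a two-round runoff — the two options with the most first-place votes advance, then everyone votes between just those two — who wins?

Round 1 first-place votes: Her 2, Moonlight 0, Roma 8, Whiplash 7.
Roma and Whiplash advance.
Runoff: Roma is preferred to Whiplash by 10 voters; Whiplash by 7.
Roma wins the runoff.

Roma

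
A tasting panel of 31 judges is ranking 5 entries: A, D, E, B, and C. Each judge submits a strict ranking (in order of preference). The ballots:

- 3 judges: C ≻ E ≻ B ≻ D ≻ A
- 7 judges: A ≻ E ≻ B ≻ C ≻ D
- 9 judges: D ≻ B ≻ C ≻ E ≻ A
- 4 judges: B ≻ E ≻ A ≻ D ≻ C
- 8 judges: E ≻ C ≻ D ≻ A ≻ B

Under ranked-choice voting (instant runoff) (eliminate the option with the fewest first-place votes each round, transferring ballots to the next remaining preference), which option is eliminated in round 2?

Round 1: A 7, D 9, E 8, B 4, C 3. Eliminate C.
Round 2: A 7, D 9, E 11, B 4. Eliminate B.

B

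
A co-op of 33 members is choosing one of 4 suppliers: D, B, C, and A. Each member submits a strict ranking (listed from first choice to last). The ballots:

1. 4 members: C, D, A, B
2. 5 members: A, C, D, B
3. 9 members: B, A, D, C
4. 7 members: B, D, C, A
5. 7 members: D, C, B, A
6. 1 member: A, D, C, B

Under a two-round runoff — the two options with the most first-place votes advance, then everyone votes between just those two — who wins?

D

Round 1 first-place votes: D 7, B 16, C 4, A 6.
B and D advance.
Runoff: B is preferred to D by 16 voters; D by 17.
D wins the runoff.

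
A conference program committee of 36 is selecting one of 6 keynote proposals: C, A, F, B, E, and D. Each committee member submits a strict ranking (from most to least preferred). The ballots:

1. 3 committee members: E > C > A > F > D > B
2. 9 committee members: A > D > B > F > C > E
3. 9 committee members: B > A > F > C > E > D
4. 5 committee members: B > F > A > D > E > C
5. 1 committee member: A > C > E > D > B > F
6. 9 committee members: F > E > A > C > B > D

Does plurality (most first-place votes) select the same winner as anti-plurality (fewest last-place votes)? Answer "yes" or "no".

Plurality — first-place votes: C 0, A 10, F 9, B 14, E 3, D 0. Winner: B.
Anti-plurality — last-place votes: C 5, A 0, F 1, B 3, E 9, D 18. Winner: A.
The two methods disagree.

no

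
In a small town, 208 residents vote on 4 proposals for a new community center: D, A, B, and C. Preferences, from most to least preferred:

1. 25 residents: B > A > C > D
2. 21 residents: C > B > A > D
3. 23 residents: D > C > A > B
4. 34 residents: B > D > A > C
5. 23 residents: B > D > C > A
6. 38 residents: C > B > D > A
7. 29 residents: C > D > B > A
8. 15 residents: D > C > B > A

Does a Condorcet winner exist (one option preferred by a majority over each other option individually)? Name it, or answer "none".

C vs D: 113–95 for C.
C vs A: 149–59 for C.
C vs B: 126–82 for C.
C beats every other option head-to-head.

C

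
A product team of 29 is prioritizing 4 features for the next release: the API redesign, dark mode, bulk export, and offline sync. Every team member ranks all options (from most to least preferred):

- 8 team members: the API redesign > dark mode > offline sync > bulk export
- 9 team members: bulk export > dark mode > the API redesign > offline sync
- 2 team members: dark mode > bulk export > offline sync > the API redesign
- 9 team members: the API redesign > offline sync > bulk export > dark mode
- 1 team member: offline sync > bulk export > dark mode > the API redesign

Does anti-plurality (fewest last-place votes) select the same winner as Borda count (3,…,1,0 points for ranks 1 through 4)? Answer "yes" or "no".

Anti-plurality — last-place votes: the API redesign 3, dark mode 9, bulk export 8, offline sync 9. Winner: the API redesign.
Borda — scores: the API redesign 60, dark mode 41, bulk export 42, offline sync 31. Winner: the API redesign.
The two methods agree.

yes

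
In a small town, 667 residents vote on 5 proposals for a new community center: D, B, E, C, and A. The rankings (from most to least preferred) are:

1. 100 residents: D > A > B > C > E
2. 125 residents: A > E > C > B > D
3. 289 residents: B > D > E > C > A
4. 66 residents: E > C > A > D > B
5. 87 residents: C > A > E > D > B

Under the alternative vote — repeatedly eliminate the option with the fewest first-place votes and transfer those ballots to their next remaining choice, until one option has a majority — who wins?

Round 1: D 100, B 289, E 66, C 87, A 125. Eliminate E.
Round 2: D 100, B 289, C 153, A 125. Eliminate D.
Round 3: B 289, C 153, A 225. Eliminate C.
Round 4: B 289, A 378. A has a majority.

A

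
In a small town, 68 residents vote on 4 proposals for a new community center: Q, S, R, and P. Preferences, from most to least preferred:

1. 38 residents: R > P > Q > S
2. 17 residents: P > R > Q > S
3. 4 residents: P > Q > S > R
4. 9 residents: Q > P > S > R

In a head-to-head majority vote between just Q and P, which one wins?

Voters preferring Q to P: 9; preferring P to Q: 59.
P wins the head-to-head.

P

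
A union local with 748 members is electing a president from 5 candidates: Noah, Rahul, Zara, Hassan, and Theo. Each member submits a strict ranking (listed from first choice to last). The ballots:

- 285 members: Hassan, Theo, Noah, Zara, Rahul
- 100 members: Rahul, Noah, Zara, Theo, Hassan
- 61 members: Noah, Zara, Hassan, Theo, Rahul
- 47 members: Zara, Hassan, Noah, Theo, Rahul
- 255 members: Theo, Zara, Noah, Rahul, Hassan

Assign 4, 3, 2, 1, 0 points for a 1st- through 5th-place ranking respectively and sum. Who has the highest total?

Noah: 285·2 + 100·3 + 61·4 + 47·2 + 255·2 = 1718
Rahul: 285·0 + 100·4 + 61·0 + 47·0 + 255·1 = 655
Zara: 285·1 + 100·2 + 61·3 + 47·4 + 255·3 = 1621
Hassan: 285·4 + 100·0 + 61·2 + 47·3 + 255·0 = 1403
Theo: 285·3 + 100·1 + 61·1 + 47·1 + 255·4 = 2083
Theo has the highest Borda score (2083).

Theo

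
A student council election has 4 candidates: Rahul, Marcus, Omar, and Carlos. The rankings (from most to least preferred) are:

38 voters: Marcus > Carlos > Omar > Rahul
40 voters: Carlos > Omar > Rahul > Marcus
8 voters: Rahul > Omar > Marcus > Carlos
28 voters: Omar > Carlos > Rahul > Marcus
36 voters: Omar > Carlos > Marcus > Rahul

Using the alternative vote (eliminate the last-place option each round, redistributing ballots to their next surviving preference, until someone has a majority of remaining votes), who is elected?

Round 1: Rahul 8, Marcus 38, Omar 64, Carlos 40. Eliminate Rahul.
Round 2: Marcus 38, Omar 72, Carlos 40. Eliminate Marcus.
Round 3: Omar 72, Carlos 78. Carlos has a majority.

Carlos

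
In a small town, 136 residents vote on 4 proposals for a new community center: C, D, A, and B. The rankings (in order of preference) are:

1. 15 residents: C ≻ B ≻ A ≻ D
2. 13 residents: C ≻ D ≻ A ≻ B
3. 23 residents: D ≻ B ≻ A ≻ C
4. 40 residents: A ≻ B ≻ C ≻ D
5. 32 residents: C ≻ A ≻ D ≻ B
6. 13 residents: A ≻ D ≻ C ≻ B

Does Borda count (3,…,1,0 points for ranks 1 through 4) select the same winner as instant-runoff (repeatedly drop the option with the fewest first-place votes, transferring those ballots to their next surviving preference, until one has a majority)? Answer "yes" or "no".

yes

Borda — scores: C 233, D 153, A 274, B 156. Winner: A.
Instant-runoff — R1 C 60, D 23, A 53, B 0 (B out); R2 C 60, D 23, A 53 (D out); R3 C 60, A 76 (A winner). Winner: A.
The two methods agree.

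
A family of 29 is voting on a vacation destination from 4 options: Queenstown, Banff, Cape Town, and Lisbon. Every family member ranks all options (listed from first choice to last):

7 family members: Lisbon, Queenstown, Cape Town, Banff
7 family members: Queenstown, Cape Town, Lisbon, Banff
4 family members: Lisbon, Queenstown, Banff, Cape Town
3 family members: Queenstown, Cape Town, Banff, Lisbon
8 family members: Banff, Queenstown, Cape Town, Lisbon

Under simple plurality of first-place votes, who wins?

First-place votes: Queenstown 10, Banff 8, Cape Town 0, Lisbon 11.
Lisbon has the most first-place votes.

Lisbon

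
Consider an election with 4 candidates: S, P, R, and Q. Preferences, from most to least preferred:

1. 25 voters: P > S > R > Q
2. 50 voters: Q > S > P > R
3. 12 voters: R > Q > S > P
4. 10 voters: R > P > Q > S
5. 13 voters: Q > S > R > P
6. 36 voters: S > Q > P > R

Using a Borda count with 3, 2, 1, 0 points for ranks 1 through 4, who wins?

S

S: 25·2 + 50·2 + 12·1 + 10·0 + 13·2 + 36·3 = 296
P: 25·3 + 50·1 + 12·0 + 10·2 + 13·0 + 36·1 = 181
R: 25·1 + 50·0 + 12·3 + 10·3 + 13·1 + 36·0 = 104
Q: 25·0 + 50·3 + 12·2 + 10·1 + 13·3 + 36·2 = 295
S has the highest Borda score (296).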